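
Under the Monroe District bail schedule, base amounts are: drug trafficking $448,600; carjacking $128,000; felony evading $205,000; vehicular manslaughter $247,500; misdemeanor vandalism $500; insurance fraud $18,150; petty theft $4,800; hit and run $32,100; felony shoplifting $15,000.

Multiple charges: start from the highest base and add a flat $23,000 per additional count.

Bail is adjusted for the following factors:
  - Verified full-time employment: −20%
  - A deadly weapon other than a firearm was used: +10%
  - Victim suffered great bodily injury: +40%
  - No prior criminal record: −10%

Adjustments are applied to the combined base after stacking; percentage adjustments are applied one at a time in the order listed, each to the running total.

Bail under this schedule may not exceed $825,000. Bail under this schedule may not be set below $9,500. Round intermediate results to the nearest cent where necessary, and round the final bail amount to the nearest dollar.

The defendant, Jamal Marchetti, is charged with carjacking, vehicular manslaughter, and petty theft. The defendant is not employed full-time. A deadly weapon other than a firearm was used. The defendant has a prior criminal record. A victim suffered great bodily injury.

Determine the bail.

$451,990

Base amounts from the schedule: carjacking $128,000; vehicular manslaughter $247,500; petty theft $4,800.
Stacking rule: highest base plus $23,000 per additional charge. Highest is vehicular manslaughter at $247,500; 2 additional charges → +$46,000. Combined base = $293,500.
A deadly weapon other than a firearm was used (+10%): $293,500 × 1.1 = $322,850.
Victim suffered great bodily injury (+40%): $322,850 × 1.4 = $451,990.
$451,990 is within the $825,000 maximum.
$451,990 is at or above the $9,500 minimum.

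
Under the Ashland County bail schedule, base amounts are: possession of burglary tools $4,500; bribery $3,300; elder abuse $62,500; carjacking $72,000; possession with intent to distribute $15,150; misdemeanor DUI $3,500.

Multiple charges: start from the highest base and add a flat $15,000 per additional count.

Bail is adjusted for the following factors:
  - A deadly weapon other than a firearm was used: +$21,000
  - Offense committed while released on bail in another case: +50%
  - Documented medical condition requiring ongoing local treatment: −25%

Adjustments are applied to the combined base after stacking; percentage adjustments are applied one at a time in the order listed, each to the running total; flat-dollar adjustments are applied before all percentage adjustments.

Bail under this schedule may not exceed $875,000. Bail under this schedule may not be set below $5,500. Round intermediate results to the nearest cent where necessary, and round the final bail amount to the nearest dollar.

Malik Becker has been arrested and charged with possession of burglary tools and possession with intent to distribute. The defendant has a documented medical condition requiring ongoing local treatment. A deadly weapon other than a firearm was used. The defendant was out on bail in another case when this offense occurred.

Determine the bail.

Base amounts from the schedule: possession of burglary tools $4,500; possession with intent to distribute $15,150.
Stacking rule: highest base plus $15,000 per additional charge. Highest is possession with intent to distribute at $15,150; 1 additional charge → +$15,000. Combined base = $30,150.
A deadly weapon other than a firearm was used (+$21,000 flat): $30,150 + $21,000 = $51,150.
Offense committed while released on bail in another case (+50%): $51,150 × 1.5 = $76,725.
Documented medical condition requiring ongoing local treatment (−25%): $76,725 × 0.75 = $57,543.75.
$57,543.75 is within the $875,000 maximum.
$57,543.75 is at or above the $5,500 minimum.
Rounded to the nearest dollar: $57,544.

$57,544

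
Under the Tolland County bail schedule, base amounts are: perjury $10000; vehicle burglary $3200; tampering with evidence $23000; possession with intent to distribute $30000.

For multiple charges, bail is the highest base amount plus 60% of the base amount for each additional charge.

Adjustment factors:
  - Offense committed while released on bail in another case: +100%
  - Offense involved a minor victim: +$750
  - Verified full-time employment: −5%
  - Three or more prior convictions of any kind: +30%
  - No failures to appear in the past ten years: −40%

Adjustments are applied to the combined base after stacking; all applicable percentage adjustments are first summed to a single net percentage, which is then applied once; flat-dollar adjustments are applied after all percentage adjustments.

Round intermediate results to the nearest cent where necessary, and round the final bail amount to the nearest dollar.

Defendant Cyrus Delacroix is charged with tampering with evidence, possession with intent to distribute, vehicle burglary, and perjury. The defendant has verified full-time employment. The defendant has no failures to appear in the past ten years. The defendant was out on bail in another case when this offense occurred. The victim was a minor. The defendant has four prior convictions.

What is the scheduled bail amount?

Base amounts from the schedule: tampering with evidence $23000; possession with intent to distribute $30000; vehicle burglary $3200; perjury $10000.
Stacking rule: highest base plus 60% of each additional charge. Highest is possession with intent to distribute at $30000. Additional: $23000 × 60% = $13800; $3200 × 60% = $1920; $10000 × 60% = $6000. Combined base = $30000 + $21720 = $51720.
Net percentage adjustment: +100% −5% +30% −40% = +85%. $51720 × 1.85 = $95682.
Offense involved a minor victim (+$750 flat): $95682 + $750 = $96432.

$96432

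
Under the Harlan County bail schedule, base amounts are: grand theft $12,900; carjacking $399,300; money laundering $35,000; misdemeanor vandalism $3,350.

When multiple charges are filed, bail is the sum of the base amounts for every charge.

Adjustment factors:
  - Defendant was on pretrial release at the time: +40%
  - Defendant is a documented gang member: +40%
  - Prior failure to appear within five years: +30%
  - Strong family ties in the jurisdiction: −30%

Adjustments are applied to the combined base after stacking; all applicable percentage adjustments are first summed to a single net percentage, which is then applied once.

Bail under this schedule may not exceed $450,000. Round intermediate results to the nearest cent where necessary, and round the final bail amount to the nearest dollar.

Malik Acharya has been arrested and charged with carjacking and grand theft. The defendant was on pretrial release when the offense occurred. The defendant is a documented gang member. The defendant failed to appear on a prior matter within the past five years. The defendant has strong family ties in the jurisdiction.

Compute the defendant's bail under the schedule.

$450,000

Base amounts from the schedule: carjacking $399,300; grand theft $12,900.
Stacking rule: sum of all bases. $399,300 + $12,900 = $412,200.
Net percentage adjustment: +40% +40% +30% −30% = +80%. $412,200 × 1.8 = $741,960.
Result $741,960 exceeds the maximum of $450,000; bail is capped at $450,000.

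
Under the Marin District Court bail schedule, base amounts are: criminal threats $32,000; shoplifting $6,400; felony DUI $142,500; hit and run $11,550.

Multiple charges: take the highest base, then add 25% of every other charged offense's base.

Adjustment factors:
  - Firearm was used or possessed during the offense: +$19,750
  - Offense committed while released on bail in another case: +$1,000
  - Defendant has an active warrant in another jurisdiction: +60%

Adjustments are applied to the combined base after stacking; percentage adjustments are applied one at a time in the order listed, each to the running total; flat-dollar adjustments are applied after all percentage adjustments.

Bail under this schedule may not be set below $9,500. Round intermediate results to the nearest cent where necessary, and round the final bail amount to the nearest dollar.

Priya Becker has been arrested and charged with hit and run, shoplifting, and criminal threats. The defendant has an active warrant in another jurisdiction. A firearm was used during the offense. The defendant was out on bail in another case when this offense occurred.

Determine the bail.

$79,130

Base amounts from the schedule: hit and run $11,550; shoplifting $6,400; criminal threats $32,000.
Stacking rule: highest base plus 25% of each additional charge. Highest is criminal threats at $32,000. Additional: $11,550 × 25% = $2,887.50; $6,400 × 25% = $1,600. Combined base = $32,000 + $4,487.50 = $36,487.50.
Defendant has an active warrant in another jurisdiction (+60%): $36,487.50 × 1.6 = $58,380.
Firearm was used or possessed during the offense (+$19,750 flat): $58,380 + $19,750 = $78,130.
Offense committed while released on bail in another case (+$1,000 flat): $78,130 + $1,000 = $79,130.
$79,130 is at or above the $9,500 minimum.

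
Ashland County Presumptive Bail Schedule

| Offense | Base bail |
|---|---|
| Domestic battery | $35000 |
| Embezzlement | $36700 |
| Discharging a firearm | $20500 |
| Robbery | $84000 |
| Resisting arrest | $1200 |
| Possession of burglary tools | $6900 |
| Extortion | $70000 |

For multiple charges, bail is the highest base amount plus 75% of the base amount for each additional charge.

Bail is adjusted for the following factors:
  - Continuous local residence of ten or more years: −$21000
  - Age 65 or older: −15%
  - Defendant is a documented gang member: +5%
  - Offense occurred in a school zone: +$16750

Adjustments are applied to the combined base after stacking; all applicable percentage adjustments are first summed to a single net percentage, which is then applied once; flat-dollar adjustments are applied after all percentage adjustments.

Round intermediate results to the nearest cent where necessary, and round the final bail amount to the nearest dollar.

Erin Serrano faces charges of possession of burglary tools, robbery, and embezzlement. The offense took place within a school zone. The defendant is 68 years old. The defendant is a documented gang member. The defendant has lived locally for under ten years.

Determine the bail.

Base amounts from the schedule: possession of burglary tools $6900; robbery $84000; embezzlement $36700.
Stacking rule: highest base plus 75% of each additional charge. Highest is robbery at $84000. Additional: $6900 × 75% = $5175; $36700 × 75% = $27525. Combined base = $84000 + $32700 = $116700.
Net percentage adjustment: −15% +5% = −10%. $116700 × 0.9 = $105030.
Offense occurred in a school zone (+$16750 flat): $105030 + $16750 = $121780.

$121780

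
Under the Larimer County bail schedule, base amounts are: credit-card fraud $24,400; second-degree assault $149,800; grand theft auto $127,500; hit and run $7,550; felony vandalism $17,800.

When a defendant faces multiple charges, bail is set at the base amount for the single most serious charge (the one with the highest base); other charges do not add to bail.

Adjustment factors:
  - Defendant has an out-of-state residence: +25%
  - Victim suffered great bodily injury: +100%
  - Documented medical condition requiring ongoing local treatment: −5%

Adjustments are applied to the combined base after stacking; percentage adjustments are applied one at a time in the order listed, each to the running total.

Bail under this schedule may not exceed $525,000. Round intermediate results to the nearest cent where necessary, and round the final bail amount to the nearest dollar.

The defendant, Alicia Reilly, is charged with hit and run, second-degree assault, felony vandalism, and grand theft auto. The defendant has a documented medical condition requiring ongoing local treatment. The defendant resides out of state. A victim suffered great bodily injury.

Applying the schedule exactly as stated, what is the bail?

Base amounts from the schedule: hit and run $7,550; second-degree assault $149,800; felony vandalism $17,800; grand theft auto $127,500.
Stacking rule: use the highest base only. Highest is second-degree assault at $149,800. Combined base = $149,800.
Defendant has an out-of-state residence (+25%): $149,800 × 1.25 = $187,250.
Victim suffered great bodily injury (+100%): $187,250 × 2 = $374,500.
Documented medical condition requiring ongoing local treatment (−5%): $374,500 × 0.95 = $355,775.
$355,775 is within the $525,000 maximum.

$355,775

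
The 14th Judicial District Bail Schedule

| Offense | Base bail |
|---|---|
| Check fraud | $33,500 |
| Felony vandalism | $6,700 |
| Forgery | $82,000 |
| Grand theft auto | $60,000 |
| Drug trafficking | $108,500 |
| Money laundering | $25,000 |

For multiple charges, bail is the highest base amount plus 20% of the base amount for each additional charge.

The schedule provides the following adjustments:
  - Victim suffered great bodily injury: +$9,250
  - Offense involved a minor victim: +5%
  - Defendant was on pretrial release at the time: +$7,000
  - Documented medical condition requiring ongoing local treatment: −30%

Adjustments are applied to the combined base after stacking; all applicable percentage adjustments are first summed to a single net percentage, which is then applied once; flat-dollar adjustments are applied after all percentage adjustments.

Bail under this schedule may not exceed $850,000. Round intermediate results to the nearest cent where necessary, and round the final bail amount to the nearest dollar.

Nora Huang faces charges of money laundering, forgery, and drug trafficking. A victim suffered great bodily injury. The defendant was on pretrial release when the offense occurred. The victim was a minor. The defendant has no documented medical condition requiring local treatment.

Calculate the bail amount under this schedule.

$152,645

Base amounts from the schedule: money laundering $25,000; forgery $82,000; drug trafficking $108,500.
Stacking rule: highest base plus 20% of each additional charge. Highest is drug trafficking at $108,500. Additional: $25,000 × 20% = $5,000; $82,000 × 20% = $16,400. Combined base = $108,500 + $21,400 = $129,900.
Offense involved a minor victim (+5%): $129,900 × 1.05 = $136,395.
Victim suffered great bodily injury (+$9,250 flat): $136,395 + $9,250 = $145,645.
Defendant was on pretrial release at the time (+$7,000 flat): $145,645 + $7,000 = $152,645.
$152,645 is within the $850,000 maximum.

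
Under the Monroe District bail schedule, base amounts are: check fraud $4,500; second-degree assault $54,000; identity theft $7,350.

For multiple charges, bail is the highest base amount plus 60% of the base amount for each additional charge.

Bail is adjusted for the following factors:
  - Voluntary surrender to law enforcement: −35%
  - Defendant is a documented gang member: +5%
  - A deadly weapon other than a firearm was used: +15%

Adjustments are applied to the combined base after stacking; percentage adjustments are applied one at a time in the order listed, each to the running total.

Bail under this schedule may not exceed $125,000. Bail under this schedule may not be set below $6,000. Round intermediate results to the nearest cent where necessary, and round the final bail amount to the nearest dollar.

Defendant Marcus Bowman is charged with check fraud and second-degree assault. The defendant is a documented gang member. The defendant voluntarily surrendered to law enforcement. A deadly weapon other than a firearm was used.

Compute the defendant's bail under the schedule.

$44,502

Base amounts from the schedule: check fraud $4,500; second-degree assault $54,000.
Stacking rule: highest base plus 60% of each additional charge. Highest is second-degree assault at $54,000. Additional: $4,500 × 60% = $2,700. Combined base = $54,000 + $2,700 = $56,700.
Voluntary surrender to law enforcement (−35%): $56,700 × 0.65 = $36,855.
Defendant is a documented gang member (+5%): $36,855 × 1.05 = $38,697.75.
A deadly weapon other than a firearm was used (+15%): $38,697.75 × 1.15 = $44,502.41.
$44,502.41 is within the $125,000 maximum.
$44,502.41 is at or above the $6,000 minimum.
Rounded to the nearest dollar: $44,502.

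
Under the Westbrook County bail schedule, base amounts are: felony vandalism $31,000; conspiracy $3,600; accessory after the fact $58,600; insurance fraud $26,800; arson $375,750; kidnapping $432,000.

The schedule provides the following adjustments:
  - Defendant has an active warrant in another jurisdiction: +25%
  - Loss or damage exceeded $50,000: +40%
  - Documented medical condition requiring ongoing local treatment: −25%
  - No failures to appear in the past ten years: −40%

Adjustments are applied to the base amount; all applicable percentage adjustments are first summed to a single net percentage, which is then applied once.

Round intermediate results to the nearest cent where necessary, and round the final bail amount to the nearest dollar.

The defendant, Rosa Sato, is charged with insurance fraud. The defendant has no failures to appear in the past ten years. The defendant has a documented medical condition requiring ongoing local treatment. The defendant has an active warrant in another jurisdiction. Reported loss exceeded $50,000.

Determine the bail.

$26,800

Base amounts from the schedule: insurance fraud $26,800.
Single charge. Combined base = $26,800.
Net percentage adjustment: +25% +40% −25% −40% = +0%. $26,800 × 1 = $26,800.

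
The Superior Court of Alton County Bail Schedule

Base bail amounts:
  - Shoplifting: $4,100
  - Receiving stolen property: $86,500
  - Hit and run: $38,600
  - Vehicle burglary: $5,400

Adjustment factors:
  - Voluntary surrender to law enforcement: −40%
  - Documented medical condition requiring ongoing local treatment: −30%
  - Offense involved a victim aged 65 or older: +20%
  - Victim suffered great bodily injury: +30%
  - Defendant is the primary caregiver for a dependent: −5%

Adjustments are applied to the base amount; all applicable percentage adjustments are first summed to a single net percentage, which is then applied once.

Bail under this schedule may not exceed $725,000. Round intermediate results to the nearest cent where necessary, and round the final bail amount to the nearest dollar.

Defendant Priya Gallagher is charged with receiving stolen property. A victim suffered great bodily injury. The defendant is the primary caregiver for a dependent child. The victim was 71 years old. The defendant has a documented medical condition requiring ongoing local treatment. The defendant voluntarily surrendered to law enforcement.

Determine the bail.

Base amounts from the schedule: receiving stolen property $86,500.
Single charge. Combined base = $86,500.
Net percentage adjustment: −40% −30% +20% +30% −5% = −25%. $86,500 × 0.75 = $64,875.
$64,875 is within the $725,000 maximum.

$64,875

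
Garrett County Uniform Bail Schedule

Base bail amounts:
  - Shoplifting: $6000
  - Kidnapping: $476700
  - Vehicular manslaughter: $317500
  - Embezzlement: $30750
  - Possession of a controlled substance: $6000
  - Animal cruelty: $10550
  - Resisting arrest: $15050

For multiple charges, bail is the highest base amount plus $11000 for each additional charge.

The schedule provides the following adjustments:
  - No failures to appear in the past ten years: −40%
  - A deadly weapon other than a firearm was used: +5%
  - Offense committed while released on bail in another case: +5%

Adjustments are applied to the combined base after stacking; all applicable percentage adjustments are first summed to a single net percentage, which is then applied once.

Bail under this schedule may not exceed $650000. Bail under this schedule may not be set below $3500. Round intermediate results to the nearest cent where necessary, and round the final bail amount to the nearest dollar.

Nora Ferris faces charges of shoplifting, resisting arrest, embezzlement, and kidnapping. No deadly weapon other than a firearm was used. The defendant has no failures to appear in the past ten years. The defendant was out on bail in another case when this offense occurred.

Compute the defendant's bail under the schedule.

$331305

Base amounts from the schedule: shoplifting $6000; resisting arrest $15050; embezzlement $30750; kidnapping $476700.
Stacking rule: highest base plus $11000 per additional charge. Highest is kidnapping at $476700; 3 additional charges → +$33000. Combined base = $509700.
Net percentage adjustment: −40% +5% = −35%. $509700 × 0.65 = $331305.
$331305 is within the $650000 maximum.
$331305 is at or above the $3500 minimum.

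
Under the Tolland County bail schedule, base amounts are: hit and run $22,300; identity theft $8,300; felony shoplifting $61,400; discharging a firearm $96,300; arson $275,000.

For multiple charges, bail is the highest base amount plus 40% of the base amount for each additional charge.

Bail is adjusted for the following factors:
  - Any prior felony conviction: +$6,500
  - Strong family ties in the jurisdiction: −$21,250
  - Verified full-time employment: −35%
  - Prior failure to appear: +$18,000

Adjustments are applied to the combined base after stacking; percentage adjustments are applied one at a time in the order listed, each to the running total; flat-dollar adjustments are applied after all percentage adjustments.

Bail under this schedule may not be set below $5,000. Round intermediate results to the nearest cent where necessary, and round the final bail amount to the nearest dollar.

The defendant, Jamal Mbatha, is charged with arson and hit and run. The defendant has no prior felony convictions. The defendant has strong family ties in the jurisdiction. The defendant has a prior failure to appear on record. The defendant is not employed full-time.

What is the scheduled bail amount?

$280,670

Base amounts from the schedule: arson $275,000; hit and run $22,300.
Stacking rule: highest base plus 40% of each additional charge. Highest is arson at $275,000. Additional: $22,300 × 40% = $8,920. Combined base = $275,000 + $8,920 = $283,920.
Strong family ties in the jurisdiction (−$21,250 flat): $283,920 − $21,250 = $262,670.
Prior failure to appear (+$18,000 flat): $262,670 + $18,000 = $280,670.
$280,670 is at or above the $5,000 minimum.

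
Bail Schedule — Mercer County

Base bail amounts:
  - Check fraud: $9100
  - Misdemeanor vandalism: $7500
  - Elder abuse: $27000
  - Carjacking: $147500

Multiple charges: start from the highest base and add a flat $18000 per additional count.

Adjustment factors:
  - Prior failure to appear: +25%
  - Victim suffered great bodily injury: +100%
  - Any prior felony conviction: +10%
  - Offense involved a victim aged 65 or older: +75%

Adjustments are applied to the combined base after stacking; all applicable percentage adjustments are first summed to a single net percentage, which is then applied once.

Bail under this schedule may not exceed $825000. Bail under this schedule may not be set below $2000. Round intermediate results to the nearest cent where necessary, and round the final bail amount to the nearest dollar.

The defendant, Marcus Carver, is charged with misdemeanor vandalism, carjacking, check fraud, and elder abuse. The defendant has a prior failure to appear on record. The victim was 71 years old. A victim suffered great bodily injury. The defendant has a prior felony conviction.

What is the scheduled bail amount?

$624650

Base amounts from the schedule: misdemeanor vandalism $7500; carjacking $147500; check fraud $9100; elder abuse $27000.
Stacking rule: highest base plus $18000 per additional charge. Highest is carjacking at $147500; 3 additional charges → +$54000. Combined base = $201500.
Net percentage adjustment: +25% +100% +10% +75% = +210%. $201500 × 3.1 = $624650.
$624650 is within the $825000 maximum.
$624650 is at or above the $2000 minimum.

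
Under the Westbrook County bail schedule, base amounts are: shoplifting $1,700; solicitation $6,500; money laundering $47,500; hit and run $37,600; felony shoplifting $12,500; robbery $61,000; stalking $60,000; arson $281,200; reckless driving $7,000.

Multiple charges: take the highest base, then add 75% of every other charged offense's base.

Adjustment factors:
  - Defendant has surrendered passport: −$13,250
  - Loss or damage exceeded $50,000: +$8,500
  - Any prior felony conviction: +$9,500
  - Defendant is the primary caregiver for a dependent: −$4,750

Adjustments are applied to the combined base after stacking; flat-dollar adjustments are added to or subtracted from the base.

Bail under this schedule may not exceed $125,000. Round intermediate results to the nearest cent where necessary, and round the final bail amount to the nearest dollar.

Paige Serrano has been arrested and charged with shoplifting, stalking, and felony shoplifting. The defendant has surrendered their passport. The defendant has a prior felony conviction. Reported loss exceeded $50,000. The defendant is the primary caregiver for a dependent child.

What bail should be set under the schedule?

$70,650

Base amounts from the schedule: shoplifting $1,700; stalking $60,000; felony shoplifting $12,500.
Stacking rule: highest base plus 75% of each additional charge. Highest is stalking at $60,000. Additional: $1,700 × 75% = $1,275; $12,500 × 75% = $9,375. Combined base = $60,000 + $10,650 = $70,650.
Defendant has surrendered passport (−$13,250 flat): $70,650 − $13,250 = $57,400.
Loss or damage exceeded $50,000 (+$8,500 flat): $57,400 + $8,500 = $65,900.
Any prior felony conviction (+$9,500 flat): $65,900 + $9,500 = $75,400.
Defendant is the primary caregiver for a dependent (−$4,750 flat): $75,400 − $4,750 = $70,650.
$70,650 is within the $125,000 maximum.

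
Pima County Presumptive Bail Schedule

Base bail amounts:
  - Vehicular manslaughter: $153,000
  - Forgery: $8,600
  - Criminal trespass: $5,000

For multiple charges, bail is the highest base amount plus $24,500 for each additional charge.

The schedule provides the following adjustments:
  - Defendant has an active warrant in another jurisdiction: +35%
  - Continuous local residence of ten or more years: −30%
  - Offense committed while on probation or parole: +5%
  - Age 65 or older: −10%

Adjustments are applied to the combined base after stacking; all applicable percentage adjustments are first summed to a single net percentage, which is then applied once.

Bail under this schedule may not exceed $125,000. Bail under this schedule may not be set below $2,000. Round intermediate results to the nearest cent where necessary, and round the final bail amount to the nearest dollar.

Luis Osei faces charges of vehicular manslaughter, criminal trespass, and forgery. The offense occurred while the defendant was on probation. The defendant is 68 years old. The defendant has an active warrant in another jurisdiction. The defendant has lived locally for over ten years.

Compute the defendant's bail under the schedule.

$125,000

Base amounts from the schedule: vehicular manslaughter $153,000; criminal trespass $5,000; forgery $8,600.
Stacking rule: highest base plus $24,500 per additional charge. Highest is vehicular manslaughter at $153,000; 2 additional charges → +$49,000. Combined base = $202,000.
Net percentage adjustment: +35% −30% +5% −10% = +0%. $202,000 × 1 = $202,000.
Result $202,000 exceeds the maximum of $125,000; bail is capped at $125,000.
$125,000 is at or above the $2,000 minimum.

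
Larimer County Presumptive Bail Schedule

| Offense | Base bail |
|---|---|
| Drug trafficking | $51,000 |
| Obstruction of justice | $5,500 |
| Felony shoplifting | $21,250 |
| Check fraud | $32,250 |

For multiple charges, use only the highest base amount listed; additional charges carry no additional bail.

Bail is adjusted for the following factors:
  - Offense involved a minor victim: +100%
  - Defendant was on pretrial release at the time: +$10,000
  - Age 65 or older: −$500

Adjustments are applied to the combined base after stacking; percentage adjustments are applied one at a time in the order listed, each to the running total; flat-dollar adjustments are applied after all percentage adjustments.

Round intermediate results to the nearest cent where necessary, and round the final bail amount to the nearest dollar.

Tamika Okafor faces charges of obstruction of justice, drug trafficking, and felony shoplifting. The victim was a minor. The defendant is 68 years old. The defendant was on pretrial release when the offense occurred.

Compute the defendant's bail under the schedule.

Base amounts from the schedule: obstruction of justice $5,500; drug trafficking $51,000; felony shoplifting $21,250.
Stacking rule: use the highest base only. Highest is drug trafficking at $51,000. Combined base = $51,000.
Offense involved a minor victim (+100%): $51,000 × 2 = $102,000.
Defendant was on pretrial release at the time (+$10,000 flat): $102,000 + $10,000 = $112,000.
Age 65 or older (−$500 flat): $112,000 − $500 = $111,500.

$111,500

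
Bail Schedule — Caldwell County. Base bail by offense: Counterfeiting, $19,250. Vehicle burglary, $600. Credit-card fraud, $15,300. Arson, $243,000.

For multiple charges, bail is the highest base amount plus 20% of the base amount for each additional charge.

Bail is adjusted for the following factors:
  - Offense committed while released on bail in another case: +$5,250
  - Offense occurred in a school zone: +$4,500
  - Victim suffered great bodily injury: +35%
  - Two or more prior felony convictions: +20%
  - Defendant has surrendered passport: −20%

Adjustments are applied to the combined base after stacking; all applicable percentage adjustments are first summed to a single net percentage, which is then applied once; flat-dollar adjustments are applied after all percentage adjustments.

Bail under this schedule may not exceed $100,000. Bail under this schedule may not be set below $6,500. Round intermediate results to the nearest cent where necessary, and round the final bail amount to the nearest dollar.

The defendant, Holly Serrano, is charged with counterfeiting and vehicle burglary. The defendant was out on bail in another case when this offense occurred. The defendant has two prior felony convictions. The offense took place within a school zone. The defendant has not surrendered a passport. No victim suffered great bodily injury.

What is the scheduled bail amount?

Base amounts from the schedule: counterfeiting $19,250; vehicle burglary $600.
Stacking rule: highest base plus 20% of each additional charge. Highest is counterfeiting at $19,250. Additional: $600 × 20% = $120. Combined base = $19,250 + $120 = $19,370.
Two or more prior felony convictions (+20%): $19,370 × 1.2 = $23,244.
Offense committed while released on bail in another case (+$5,250 flat): $23,244 + $5,250 = $28,494.
Offense occurred in a school zone (+$4,500 flat): $28,494 + $4,500 = $32,994.
$32,994 is within the $100,000 maximum.
$32,994 is at or above the $6,500 minimum.

$32,994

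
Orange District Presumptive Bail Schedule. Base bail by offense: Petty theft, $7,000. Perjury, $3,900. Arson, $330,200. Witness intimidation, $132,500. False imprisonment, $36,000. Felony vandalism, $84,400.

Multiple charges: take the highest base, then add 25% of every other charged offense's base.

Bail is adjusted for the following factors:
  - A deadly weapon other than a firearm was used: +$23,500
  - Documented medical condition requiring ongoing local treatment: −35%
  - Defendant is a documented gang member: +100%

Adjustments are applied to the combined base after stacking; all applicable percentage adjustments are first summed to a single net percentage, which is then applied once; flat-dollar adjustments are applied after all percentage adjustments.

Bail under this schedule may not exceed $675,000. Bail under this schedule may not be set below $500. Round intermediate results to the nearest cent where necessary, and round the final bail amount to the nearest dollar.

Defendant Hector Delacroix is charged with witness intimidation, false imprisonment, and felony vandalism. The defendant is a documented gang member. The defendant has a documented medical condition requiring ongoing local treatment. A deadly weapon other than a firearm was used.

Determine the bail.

Base amounts from the schedule: witness intimidation $132,500; false imprisonment $36,000; felony vandalism $84,400.
Stacking rule: highest base plus 25% of each additional charge. Highest is witness intimidation at $132,500. Additional: $36,000 × 25% = $9,000; $84,400 × 25% = $21,100. Combined base = $132,500 + $30,100 = $162,600.
Net percentage adjustment: −35% +100% = +65%. $162,600 × 1.65 = $268,290.
A deadly weapon other than a firearm was used (+$23,500 flat): $268,290 + $23,500 = $291,790.
$291,790 is within the $675,000 maximum.
$291,790 is at or above the $500 minimum.

$291,790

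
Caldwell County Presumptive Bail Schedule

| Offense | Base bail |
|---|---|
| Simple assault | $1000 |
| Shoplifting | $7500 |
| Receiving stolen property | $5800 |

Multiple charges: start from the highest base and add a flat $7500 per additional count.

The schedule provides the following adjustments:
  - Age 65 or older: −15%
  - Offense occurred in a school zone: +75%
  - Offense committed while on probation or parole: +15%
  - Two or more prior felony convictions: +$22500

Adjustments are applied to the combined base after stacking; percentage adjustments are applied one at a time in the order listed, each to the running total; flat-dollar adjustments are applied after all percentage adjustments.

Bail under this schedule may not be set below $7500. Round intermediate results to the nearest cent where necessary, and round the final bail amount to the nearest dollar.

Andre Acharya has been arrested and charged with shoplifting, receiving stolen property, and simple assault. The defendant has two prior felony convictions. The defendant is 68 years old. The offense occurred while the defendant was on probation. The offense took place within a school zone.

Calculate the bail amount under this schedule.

$60989

Base amounts from the schedule: shoplifting $7500; receiving stolen property $5800; simple assault $1000.
Stacking rule: highest base plus $7500 per additional charge. Highest is shoplifting at $7500; 2 additional charges → +$15000. Combined base = $22500.
Age 65 or older (−15%): $22500 × 0.85 = $19125.
Offense occurred in a school zone (+75%): $19125 × 1.75 = $33468.75.
Offense committed while on probation or parole (+15%): $33468.75 × 1.15 = $38489.06.
Two or more prior felony convictions (+$22500 flat): $38489.06 + $22500 = $60989.06.
$60989.06 is at or above the $7500 minimum.
Rounded to the nearest dollar: $60989.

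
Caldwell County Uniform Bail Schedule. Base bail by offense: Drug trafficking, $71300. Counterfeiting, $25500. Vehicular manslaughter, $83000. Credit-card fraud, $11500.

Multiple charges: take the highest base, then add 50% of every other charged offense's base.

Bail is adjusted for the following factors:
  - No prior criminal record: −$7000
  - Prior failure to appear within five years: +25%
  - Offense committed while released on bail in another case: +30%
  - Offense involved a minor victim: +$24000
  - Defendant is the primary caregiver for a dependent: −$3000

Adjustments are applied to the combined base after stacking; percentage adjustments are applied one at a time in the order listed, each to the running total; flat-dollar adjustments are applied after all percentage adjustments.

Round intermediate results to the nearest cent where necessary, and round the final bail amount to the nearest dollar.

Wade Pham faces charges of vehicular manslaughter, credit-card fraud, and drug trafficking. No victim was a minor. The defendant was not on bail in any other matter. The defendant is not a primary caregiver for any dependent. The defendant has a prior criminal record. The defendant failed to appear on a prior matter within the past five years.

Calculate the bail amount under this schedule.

Base amounts from the schedule: vehicular manslaughter $83000; credit-card fraud $11500; drug trafficking $71300.
Stacking rule: highest base plus 50% of each additional charge. Highest is vehicular manslaughter at $83000. Additional: $11500 × 50% = $5750; $71300 × 50% = $35650. Combined base = $83000 + $41400 = $124400.
Prior failure to appear within five years (+25%): $124400 × 1.25 = $155500.

$155500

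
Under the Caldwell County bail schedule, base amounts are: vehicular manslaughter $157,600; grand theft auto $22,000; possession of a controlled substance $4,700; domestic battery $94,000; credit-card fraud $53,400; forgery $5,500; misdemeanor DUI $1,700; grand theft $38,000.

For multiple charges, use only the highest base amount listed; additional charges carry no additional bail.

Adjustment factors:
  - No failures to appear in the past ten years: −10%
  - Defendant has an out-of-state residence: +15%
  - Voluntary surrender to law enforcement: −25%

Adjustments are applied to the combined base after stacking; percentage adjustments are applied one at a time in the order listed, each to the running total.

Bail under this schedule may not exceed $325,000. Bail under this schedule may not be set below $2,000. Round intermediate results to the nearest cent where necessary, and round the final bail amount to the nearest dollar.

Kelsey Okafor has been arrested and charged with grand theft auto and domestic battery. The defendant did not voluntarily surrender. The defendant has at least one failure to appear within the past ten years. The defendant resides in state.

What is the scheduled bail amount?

Base amounts from the schedule: grand theft auto $22,000; domestic battery $94,000.
Stacking rule: use the highest base only. Highest is domestic battery at $94,000. Combined base = $94,000.
No adjustment factors apply to this defendant.
$94,000 is within the $325,000 maximum.
$94,000 is at or above the $2,000 minimum.

$94,000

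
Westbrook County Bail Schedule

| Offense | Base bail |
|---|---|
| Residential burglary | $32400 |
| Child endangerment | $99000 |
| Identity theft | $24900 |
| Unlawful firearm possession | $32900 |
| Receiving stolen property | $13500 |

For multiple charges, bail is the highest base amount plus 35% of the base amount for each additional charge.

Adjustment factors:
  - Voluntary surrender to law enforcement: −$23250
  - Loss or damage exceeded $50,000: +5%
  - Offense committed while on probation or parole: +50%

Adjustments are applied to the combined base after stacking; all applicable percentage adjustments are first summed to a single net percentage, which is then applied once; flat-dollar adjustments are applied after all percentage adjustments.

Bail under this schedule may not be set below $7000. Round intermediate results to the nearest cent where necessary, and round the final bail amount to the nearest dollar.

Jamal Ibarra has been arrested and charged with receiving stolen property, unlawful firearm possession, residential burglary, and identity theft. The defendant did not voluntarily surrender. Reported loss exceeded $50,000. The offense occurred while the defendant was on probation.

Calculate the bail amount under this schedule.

$89404

Base amounts from the schedule: receiving stolen property $13500; unlawful firearm possession $32900; residential burglary $32400; identity theft $24900.
Stacking rule: highest base plus 35% of each additional charge. Highest is unlawful firearm possession at $32900. Additional: $13500 × 35% = $4725; $32400 × 35% = $11340; $24900 × 35% = $8715. Combined base = $32900 + $24780 = $57680.
Net percentage adjustment: +5% +50% = +55%. $57680 × 1.55 = $89404.
$89404 is at or above the $7000 minimum.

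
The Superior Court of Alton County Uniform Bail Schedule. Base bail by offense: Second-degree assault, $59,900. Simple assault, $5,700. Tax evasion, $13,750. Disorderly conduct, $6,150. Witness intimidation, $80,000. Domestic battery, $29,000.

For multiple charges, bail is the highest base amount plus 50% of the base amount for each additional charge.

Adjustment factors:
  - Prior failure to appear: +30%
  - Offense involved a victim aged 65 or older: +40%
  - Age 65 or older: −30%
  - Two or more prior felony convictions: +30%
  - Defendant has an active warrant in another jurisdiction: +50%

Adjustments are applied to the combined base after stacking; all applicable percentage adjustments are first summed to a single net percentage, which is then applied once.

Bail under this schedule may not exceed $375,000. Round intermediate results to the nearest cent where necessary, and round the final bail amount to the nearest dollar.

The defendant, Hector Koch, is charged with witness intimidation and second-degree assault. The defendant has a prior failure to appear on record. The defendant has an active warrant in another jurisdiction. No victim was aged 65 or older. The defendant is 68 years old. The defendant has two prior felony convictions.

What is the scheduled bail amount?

Base amounts from the schedule: witness intimidation $80,000; second-degree assault $59,900.
Stacking rule: highest base plus 50% of each additional charge. Highest is witness intimidation at $80,000. Additional: $59,900 × 50% = $29,950. Combined base = $80,000 + $29,950 = $109,950.
Net percentage adjustment: +30% −30% +30% +50% = +80%. $109,950 × 1.8 = $197,910.
$197,910 is within the $375,000 maximum.

$197,910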